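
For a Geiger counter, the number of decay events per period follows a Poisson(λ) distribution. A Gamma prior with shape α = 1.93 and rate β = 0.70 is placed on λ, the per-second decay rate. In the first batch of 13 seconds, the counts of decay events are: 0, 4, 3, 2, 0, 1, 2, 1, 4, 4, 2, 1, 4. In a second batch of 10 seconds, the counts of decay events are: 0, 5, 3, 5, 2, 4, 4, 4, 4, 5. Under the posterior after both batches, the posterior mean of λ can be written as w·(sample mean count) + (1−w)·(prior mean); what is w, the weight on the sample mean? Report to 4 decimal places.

With a Gamma(shape α, rate β) prior, the Poisson likelihood is conjugate: the posterior is Gamma(α + ΣXᵢ, β + n).
Total number of seconds: n = 13 + 10 = 23.
Posterior mean = (α₀+S)/(β₀+n) = [n/(β₀+n)]·(S/n) + [β₀/(β₀+n)]·(α₀/β₀), so only n and β₀ enter the weight.
Weight on data w = n/(β₀+n) = 23/(0.70+23) = 23/23.70 = 0.9705.

0.9705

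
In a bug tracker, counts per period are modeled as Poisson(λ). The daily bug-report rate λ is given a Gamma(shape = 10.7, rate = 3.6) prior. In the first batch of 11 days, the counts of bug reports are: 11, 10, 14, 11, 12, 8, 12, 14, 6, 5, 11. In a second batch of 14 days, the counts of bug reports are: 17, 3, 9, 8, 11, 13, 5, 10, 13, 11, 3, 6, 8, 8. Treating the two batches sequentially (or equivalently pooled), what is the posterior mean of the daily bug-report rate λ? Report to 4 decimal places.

With a Gamma(shape α, rate β) prior, the Poisson likelihood is conjugate: the posterior is Gamma(α + ΣXᵢ, β + n).
Batch 1: sum of counts S = 114 over n = 11 days.
After batch 1: Gamma(α+S, β+n) = Gamma(10.7+114, 3.6+11) = Gamma(124.7, 14.6).
Batch 2: sum of counts S = 125 over n = 14 days.
After batch 2: Gamma(α+S, β+n) = Gamma(124.7+125, 14.6+14) = Gamma(249.7, 28.6).
Posterior mean = α/β = 249.7/28.6 = 8.7308.

8.7308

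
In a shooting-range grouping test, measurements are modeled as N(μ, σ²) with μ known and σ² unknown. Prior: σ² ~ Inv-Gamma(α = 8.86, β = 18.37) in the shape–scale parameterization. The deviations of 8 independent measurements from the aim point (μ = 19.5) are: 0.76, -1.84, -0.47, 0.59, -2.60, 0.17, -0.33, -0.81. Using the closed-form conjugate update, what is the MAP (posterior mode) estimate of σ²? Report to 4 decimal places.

With known mean μ and an Inverse-Gamma(α, β) prior on σ², the Normal likelihood is conjugate: posterior is Inv-Gamma(α + n/2, β + Σ(xᵢ−μ)²/2).
Σ(xᵢ−μ)² = (0.76)² + (-1.84)² + (-0.47)² + (0.59)² + (-2.60)² + (0.17)² + (-0.33)² + (-0.81)² = 12.0861.
Posterior: Inv-Gamma(8.86 + 8/2, 18.37 + 12.0861/2) = Inv-Gamma(12.86, 24.41305).
Mode = β/(α+1) = 24.41305/13.86 = 1.7614.

1.7614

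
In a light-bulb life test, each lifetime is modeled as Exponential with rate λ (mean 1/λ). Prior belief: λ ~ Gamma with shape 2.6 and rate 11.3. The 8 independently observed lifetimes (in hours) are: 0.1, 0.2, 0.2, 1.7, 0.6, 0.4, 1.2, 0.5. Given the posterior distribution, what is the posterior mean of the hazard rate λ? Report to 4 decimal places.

0.6543

With a Gamma(shape α, rate β) prior on the exponential rate λ, the posterior after n observations with total T = Σxᵢ is Gamma(α+n, β+T).
Sum of observations T = 4.9 hours; n = 8.
Posterior: Gamma(2.6+8, 11.3+4.9) = Gamma(10.6, 16.2).
Posterior mean of λ = α/β = 10.6/16.2 = 0.6543.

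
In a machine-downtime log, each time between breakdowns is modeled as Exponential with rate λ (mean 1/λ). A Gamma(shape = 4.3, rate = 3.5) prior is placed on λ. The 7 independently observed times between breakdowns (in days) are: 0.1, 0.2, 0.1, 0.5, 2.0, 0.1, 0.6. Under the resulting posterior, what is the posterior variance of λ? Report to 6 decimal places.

0.224162

With a Gamma(shape α, rate β) prior on the exponential rate λ, the posterior after n observations with total T = Σxᵢ is Gamma(α+n, β+T).
Sum of observations T = 3.6 days; n = 7.
Posterior: Gamma(4.3+7, 3.5+3.6) = Gamma(11.3, 7.1).
Var = α/β² = 0.224162.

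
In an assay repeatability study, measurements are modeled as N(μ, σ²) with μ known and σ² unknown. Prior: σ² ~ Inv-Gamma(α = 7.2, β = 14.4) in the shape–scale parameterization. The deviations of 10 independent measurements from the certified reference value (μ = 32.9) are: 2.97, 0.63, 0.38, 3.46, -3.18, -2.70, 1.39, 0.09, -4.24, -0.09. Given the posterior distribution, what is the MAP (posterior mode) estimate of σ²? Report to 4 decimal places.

3.3130

With known mean μ and an Inverse-Gamma(α, β) prior on σ², the Normal likelihood is conjugate: posterior is Inv-Gamma(α + n/2, β + Σ(xᵢ−μ)²/2).
Σ(xᵢ−μ)² = (2.97)² + (0.63)² + (0.38)² + (3.46)² + (-3.18)² + (-2.70)² + (1.39)² + (0.09)² + (-4.24)² + (-0.09)² = 58.6621.
Posterior: Inv-Gamma(7.2 + 10/2, 14.4 + 58.6621/2) = Inv-Gamma(12.20, 43.73105).
Mode = β/(α+1) = 43.73105/13.20 = 3.3130.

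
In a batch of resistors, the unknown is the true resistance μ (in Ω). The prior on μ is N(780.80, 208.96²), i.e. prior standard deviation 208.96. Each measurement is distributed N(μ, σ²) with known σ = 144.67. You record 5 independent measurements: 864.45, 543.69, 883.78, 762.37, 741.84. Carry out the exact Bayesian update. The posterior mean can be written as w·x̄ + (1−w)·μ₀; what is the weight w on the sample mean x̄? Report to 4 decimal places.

For Normal data with known variance σ², a Normal(μ₀, σ₀²) prior on μ is conjugate. Posterior precision = 1/σ₀² + n/σ²; posterior mean is the precision-weighted average of μ₀ and x̄.
σ₀² = 208.96² = 43664.2816, σ² = 144.67² = 20929.4089. Prior precision 1/σ₀² = 1/43664.2816; data precision n/σ² = 5/20929.4089.
w = (n/σ²)/(1/σ₀² + n/σ²) = n·σ₀²/(σ² + n·σ₀²) = 5·43664.2816/(20929.4089 + 5·43664.2816) = 218321.408/239250.8169 = 0.9125.

0.9125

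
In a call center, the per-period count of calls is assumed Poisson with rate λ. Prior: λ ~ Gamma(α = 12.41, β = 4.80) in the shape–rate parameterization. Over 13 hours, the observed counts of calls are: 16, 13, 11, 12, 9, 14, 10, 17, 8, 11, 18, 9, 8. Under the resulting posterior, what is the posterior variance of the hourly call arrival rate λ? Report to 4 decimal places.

0.5315

With a Gamma(shape α, rate β) prior, the Poisson likelihood is conjugate: the posterior is Gamma(α + ΣXᵢ, β + n).
Sum of counts S = 156 over n = 13 hours.
Posterior: Gamma(α+S, β+n) = Gamma(12.41+156, 4.80+13) = Gamma(168.41, 17.80).
Var = α/β² = 168.41/17.80² = 0.5315.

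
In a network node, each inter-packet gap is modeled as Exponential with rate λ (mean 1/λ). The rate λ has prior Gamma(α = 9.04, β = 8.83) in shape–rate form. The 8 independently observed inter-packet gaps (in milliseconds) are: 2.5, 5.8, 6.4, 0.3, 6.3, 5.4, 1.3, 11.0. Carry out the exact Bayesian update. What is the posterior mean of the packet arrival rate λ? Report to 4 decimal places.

With a Gamma(shape α, rate β) prior on the exponential rate λ, the posterior after n observations with total T = Σxᵢ is Gamma(α+n, β+T).
Sum of observations T = 39.0 milliseconds; n = 8.
Posterior: Gamma(9.04+8, 8.83+39.0) = Gamma(17.04, 47.83).
Posterior mean of λ = α/β = 17.04/47.83 = 0.3563.

0.3563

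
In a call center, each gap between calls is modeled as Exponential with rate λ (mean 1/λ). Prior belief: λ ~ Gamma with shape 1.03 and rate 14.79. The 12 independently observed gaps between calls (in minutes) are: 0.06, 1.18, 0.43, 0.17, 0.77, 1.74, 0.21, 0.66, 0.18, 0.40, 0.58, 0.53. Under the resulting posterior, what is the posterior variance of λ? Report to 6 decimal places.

With a Gamma(shape α, rate β) prior on the exponential rate λ, the posterior after n observations with total T = Σxᵢ is Gamma(α+n, β+T).
Sum of observations T = 6.91 minutes; n = 12.
Posterior: Gamma(1.03+12, 14.79+6.91) = Gamma(13.03, 21.70).
Var = α/β² = 0.027671.

0.027671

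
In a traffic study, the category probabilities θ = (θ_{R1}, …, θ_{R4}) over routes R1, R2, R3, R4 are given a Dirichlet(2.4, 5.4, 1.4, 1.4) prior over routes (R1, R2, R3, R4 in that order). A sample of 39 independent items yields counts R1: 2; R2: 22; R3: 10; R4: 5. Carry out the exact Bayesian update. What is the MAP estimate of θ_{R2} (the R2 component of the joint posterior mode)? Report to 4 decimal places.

The Dirichlet prior is conjugate to the Multinomial likelihood: each posterior αⱼ = prior αⱼ + observed count nⱼ.
Posterior concentration: (4.4, 27.4, 11.4, 6.4), total = 49.6.
Joint mode component: (α_{R2}−1)/(Σα−K) = 26.4/45.6 = 0.5789.

0.5789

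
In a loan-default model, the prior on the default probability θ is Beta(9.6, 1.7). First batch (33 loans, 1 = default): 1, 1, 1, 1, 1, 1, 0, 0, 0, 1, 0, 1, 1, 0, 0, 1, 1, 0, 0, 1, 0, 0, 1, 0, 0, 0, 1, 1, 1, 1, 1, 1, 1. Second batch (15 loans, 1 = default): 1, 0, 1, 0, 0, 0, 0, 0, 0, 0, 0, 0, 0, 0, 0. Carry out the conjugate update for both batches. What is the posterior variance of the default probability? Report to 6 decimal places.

0.004128

The Beta prior is conjugate to a Binomial/Bernoulli likelihood; the update adds successes to α and failures to β.
After batch 1: Beta(9.6+20, 1.7+13) = Beta(29.6, 14.7).
After batch 2: Beta(29.6+2, 14.7+13) = Beta(31.6, 27.7).
Var = αβ/((α+β)²(α+β+1)) = 31.6·27.7/(59.3²·60.3) = 0.004128.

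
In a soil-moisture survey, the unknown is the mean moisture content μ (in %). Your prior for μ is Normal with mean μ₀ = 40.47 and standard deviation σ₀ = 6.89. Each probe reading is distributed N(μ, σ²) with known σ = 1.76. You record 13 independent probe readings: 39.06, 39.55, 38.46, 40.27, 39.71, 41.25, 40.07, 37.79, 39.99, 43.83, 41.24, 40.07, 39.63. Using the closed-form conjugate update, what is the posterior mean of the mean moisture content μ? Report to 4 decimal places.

40.0728

For Normal data with known variance σ², a Normal(μ₀, σ₀²) prior on μ is conjugate. Posterior precision = 1/σ₀² + n/σ²; posterior mean is the precision-weighted average of μ₀ and x̄.
Σxᵢ = 39.06 + 39.55 + 38.46 + 40.27 + 39.71 + 41.25 + 40.07 + 37.79 + 39.99 + 43.83 + 41.24 + 40.07 + 39.63 = 520.92, so n·x̄ = 520.92.
σ₀² = 6.89² = 47.4721, σ² = 1.76² = 3.0976; σ² + n·σ₀² = 3.0976 + 13·47.4721 = 620.2349.
Posterior mean = (μ₀/σ₀² + n·x̄/σ²)/(1/σ₀² + n/σ²) = (σ²·μ₀ + σ₀²·n·x̄)/(σ² + n·σ₀²) = (3.0976·40.47 + 47.4721·520.92)/620.2349 = 24854.526204/620.2349 = 40.0728.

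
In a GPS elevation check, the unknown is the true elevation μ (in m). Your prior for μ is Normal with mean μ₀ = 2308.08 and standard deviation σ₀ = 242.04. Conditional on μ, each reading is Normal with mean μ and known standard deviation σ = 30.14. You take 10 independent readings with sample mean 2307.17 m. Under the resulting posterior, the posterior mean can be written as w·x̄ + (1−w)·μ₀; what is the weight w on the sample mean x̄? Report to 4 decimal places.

0.9985

For Normal data with known variance σ², a Normal(μ₀, σ₀²) prior on μ is conjugate. Posterior precision = 1/σ₀² + n/σ²; posterior mean is the precision-weighted average of μ₀ and x̄.
σ₀² = 242.04² = 58583.3616, σ² = 30.14² = 908.4196. Prior precision 1/σ₀² = 1/58583.3616; data precision n/σ² = 10/908.4196.
w = (n/σ²)/(1/σ₀² + n/σ²) = n·σ₀²/(σ² + n·σ₀²) = 10·58583.3616/(908.4196 + 10·58583.3616) = 585833.616/586742.0356 = 0.9985.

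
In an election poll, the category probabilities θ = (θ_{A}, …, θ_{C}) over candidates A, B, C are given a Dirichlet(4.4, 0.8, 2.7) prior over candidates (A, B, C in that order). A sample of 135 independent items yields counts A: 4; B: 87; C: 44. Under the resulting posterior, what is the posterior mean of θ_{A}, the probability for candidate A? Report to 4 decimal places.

0.0588

The Dirichlet prior is conjugate to the Multinomial likelihood: each posterior αⱼ = prior αⱼ + observed count nⱼ.
Posterior concentration: (8.4, 87.8, 46.7), total = 142.9.
E[θ_{A}|data] = α_{A}/Σα = 8.4/142.9 = 0.0588.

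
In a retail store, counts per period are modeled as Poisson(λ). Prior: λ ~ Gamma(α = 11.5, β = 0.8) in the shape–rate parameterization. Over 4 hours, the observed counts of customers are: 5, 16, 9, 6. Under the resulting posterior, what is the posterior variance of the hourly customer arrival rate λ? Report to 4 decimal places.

With a Gamma(shape α, rate β) prior, the Poisson likelihood is conjugate: the posterior is Gamma(α + ΣXᵢ, β + n).
Sum of counts S = 36 over n = 4 hours.
Posterior: Gamma(α+S, β+n) = Gamma(11.5+36, 0.8+4) = Gamma(47.5, 4.8).
Var = α/β² = 47.5/4.8² = 2.0616.

2.0616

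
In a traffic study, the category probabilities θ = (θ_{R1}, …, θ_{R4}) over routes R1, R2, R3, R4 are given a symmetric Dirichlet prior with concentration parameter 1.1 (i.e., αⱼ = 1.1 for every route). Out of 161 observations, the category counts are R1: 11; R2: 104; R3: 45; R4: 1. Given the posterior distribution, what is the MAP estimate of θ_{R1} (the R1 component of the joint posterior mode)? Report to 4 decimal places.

The Dirichlet prior is conjugate to the Multinomial likelihood: each posterior αⱼ = prior αⱼ + observed count nⱼ.
Posterior concentration: (12.1, 105.1, 46.1, 2.1), total = 165.4.
Joint mode component: (α_{R1}−1)/(Σα−K) = 11.1/161.4 = 0.0688.

0.0688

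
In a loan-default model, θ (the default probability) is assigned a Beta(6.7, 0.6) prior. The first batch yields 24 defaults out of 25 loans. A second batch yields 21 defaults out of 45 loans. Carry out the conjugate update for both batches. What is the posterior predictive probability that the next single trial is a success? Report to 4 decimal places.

The Beta prior is conjugate to a Binomial/Bernoulli likelihood; the update adds successes to α and failures to β.
After batch 1: Beta(6.7+24, 0.6+1) = Beta(30.7, 1.6).
After batch 2: Beta(30.7+21, 1.6+24) = Beta(51.7, 25.6).
For a single future Bernoulli trial, P(success | data) = α/(α+β) = 0.6688.

0.6688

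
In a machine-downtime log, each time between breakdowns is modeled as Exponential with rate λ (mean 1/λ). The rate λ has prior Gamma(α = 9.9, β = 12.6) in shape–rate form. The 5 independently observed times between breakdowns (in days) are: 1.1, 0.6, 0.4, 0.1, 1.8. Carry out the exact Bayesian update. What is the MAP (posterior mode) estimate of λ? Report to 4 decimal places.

0.8373

With a Gamma(shape α, rate β) prior on the exponential rate λ, the posterior after n observations with total T = Σxᵢ is Gamma(α+n, β+T).
Sum of observations T = 4.0 days; n = 5.
Posterior: Gamma(9.9+5, 12.6+4.0) = Gamma(14.9, 16.6).
Mode = (α−1)/β = 0.8373.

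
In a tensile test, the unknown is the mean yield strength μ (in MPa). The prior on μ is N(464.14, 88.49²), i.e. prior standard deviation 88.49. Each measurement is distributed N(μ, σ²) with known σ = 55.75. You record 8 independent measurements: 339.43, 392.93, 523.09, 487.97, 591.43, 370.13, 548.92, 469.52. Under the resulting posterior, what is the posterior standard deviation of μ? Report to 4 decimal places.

For Normal data with known variance σ², a Normal(μ₀, σ₀²) prior on μ is conjugate. Posterior precision = 1/σ₀² + n/σ²; posterior mean is the precision-weighted average of μ₀ and x̄.
σ₀² = 88.49² = 7830.4801, σ² = 55.75² = 3108.0625; σ² + n·σ₀² = 3108.0625 + 8·7830.4801 = 65751.9033.
Posterior precision = 1/σ₀² + n/σ² = 1/7830.4801 + 8/3108.0625 = (σ² + n·σ₀²)/(σ₀²σ²) = 65751.9033/(7830.4801·3108.0625); posterior variance σₙ² = σ₀²σ²/(σ² + n·σ₀²) = 7830.4801·3108.0625/65751.9033 = 370.143225.
Posterior SD = √σₙ² = √(7830.4801·3108.0625/65751.9033) = 19.2391.

19.2391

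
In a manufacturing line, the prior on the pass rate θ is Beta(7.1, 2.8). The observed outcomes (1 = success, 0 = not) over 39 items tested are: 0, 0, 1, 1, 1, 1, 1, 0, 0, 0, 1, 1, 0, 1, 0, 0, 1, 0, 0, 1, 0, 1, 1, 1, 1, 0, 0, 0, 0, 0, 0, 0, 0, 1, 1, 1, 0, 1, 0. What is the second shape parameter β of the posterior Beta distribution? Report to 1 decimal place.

The Beta prior is conjugate to a Binomial/Bernoulli likelihood; the update adds successes to α and failures to β.
Posterior: Beta(α+k, β+n−k) = Beta(7.1+18, 2.8+21) = Beta(25.1, 23.8).
Posterior β = 23.8.

23.8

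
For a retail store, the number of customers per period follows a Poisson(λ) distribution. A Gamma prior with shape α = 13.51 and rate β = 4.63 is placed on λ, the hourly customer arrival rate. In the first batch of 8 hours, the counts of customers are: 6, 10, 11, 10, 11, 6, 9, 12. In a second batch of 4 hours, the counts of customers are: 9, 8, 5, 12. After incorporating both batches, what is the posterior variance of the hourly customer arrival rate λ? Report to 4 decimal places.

0.4430

With a Gamma(shape α, rate β) prior, the Poisson likelihood is conjugate: the posterior is Gamma(α + ΣXᵢ, β + n).
Batch 1: sum of counts S = 75 over n = 8 hours.
After batch 1: Gamma(α+S, β+n) = Gamma(13.51+75, 4.63+8) = Gamma(88.51, 12.63).
Batch 2: sum of counts S = 34 over n = 4 hours.
After batch 2: Gamma(α+S, β+n) = Gamma(88.51+34, 12.63+4) = Gamma(122.51, 16.63).
Var = α/β² = 122.51/16.63² = 0.4430.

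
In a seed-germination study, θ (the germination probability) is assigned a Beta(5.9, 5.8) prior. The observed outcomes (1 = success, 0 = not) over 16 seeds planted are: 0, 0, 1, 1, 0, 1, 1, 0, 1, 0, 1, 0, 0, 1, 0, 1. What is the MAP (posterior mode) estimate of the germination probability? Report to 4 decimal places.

The Beta prior is conjugate to a Binomial/Bernoulli likelihood; the update adds successes to α and failures to β.
Posterior: Beta(α+k, β+n−k) = Beta(5.9+8, 5.8+8) = Beta(13.9, 13.8).
Mode of Beta(a,b) for a,b>1 is (a−1)/(a+b−2) = 12.9/25.7 = 0.5019.

0.5019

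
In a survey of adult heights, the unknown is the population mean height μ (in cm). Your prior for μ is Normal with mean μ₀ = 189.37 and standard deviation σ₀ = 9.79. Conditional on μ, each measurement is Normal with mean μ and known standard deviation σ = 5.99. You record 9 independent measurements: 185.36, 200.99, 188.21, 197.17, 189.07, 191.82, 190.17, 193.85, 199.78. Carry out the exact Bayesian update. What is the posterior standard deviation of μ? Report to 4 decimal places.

1.9564

For Normal data with known variance σ², a Normal(μ₀, σ₀²) prior on μ is conjugate. Posterior precision = 1/σ₀² + n/σ²; posterior mean is the precision-weighted average of μ₀ and x̄.
σ₀² = 9.79² = 95.8441, σ² = 5.99² = 35.8801; σ² + n·σ₀² = 35.8801 + 9·95.8441 = 898.477.
Posterior precision = 1/σ₀² + n/σ² = 1/95.8441 + 9/35.8801 = (σ² + n·σ₀²)/(σ₀²σ²) = 898.477/(95.8441·35.8801); posterior variance σₙ² = σ₀²σ²/(σ² + n·σ₀²) = 95.8441·35.8801/898.477 = 3.827472.
Posterior SD = √σₙ² = √(95.8441·35.8801/898.477) = 1.9564.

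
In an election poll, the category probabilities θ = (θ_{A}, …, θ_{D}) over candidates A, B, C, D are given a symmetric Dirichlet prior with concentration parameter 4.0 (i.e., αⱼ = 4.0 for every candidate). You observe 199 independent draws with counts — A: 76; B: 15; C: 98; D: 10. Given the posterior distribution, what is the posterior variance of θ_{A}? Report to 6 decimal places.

0.001082

The Dirichlet prior is conjugate to the Multinomial likelihood: each posterior αⱼ = prior αⱼ + observed count nⱼ.
Posterior concentration: (80.0, 19.0, 102.0, 14.0), total = 215.0.
Var[θ_j] = α_j(Σα−α_j)/((Σα)²(Σα+1)) = 80.0·135.0/(215.0²·216.0) = 0.001082.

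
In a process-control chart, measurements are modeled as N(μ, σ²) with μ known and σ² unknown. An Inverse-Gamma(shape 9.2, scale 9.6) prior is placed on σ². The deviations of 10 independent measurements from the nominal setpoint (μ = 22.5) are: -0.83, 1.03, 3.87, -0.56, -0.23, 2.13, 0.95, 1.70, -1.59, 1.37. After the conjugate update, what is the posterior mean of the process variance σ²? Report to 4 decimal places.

With known mean μ and an Inverse-Gamma(α, β) prior on σ², the Normal likelihood is conjugate: posterior is Inv-Gamma(α + n/2, β + Σ(xᵢ−μ)²/2).
Σ(xᵢ−μ)² = (-0.83)² + (1.03)² + (3.87)² + (-0.56)² + (-0.23)² + (2.13)² + (0.95)² + (1.70)² + (-1.59)² + (1.37)² = 29.8276.
Posterior: Inv-Gamma(9.2 + 10/2, 9.6 + 29.8276/2) = Inv-Gamma(14.20, 24.51380).
E[σ²|data] = β/(α−1) = 24.51380/13.20 = 1.8571.

1.8571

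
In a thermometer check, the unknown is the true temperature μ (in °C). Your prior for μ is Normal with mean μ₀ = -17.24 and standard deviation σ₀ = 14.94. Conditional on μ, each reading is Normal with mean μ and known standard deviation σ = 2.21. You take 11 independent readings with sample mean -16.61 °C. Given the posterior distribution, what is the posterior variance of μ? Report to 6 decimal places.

For Normal data with known variance σ², a Normal(μ₀, σ₀²) prior on μ is conjugate. Posterior precision = 1/σ₀² + n/σ²; posterior mean is the precision-weighted average of μ₀ and x̄.
σ₀² = 14.94² = 223.2036, σ² = 2.21² = 4.8841; σ² + n·σ₀² = 4.8841 + 11·223.2036 = 2460.1237.
Posterior precision = 1/σ₀² + n/σ² = 1/223.2036 + 11/4.8841 = (σ² + n·σ₀²)/(σ₀²σ²) = 2460.1237/(223.2036·4.8841); posterior variance σₙ² = σ₀²σ²/(σ² + n·σ₀²) = 223.2036·4.8841/2460.1237 = 0.443128.

0.443128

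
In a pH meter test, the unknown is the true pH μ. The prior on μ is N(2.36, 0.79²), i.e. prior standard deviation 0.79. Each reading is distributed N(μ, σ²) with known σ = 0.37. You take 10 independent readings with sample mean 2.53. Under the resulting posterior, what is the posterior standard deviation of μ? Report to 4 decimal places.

0.1157

For Normal data with known variance σ², a Normal(μ₀, σ₀²) prior on μ is conjugate. Posterior precision = 1/σ₀² + n/σ²; posterior mean is the precision-weighted average of μ₀ and x̄.
σ₀² = 0.79² = 0.6241, σ² = 0.37² = 0.1369; σ² + n·σ₀² = 0.1369 + 10·0.6241 = 6.3779.
Posterior precision = 1/σ₀² + n/σ² = 1/0.6241 + 10/0.1369 = (σ² + n·σ₀²)/(σ₀²σ²) = 6.3779/(0.6241·0.1369); posterior variance σₙ² = σ₀²σ²/(σ² + n·σ₀²) = 0.6241·0.1369/6.3779 = 0.013396.
Posterior SD = √σₙ² = √(0.6241·0.1369/6.3779) = 0.1157.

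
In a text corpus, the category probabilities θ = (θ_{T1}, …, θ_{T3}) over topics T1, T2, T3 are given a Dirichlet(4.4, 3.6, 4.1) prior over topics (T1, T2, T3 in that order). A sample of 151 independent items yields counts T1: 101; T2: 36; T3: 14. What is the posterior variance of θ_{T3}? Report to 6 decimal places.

The Dirichlet prior is conjugate to the Multinomial likelihood: each posterior αⱼ = prior αⱼ + observed count nⱼ.
Posterior concentration: (105.4, 39.6, 18.1), total = 163.1.
Var[θ_j] = α_j(Σα−α_j)/((Σα)²(Σα+1)) = 18.1·145.0/(163.1²·164.1) = 0.000601.

0.000601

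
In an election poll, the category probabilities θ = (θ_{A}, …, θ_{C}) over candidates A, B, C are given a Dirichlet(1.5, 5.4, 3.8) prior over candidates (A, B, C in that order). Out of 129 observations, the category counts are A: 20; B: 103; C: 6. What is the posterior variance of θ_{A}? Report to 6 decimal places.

0.000925

The Dirichlet prior is conjugate to the Multinomial likelihood: each posterior αⱼ = prior αⱼ + observed count nⱼ.
Posterior concentration: (21.5, 108.4, 9.8), total = 139.7.
Var[θ_j] = α_j(Σα−α_j)/((Σα)²(Σα+1)) = 21.5·118.2/(139.7²·140.7) = 0.000925.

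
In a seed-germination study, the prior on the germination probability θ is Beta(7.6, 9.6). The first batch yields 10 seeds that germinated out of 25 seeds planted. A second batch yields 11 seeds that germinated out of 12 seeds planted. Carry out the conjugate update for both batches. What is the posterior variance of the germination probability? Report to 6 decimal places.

The Beta prior is conjugate to a Binomial/Bernoulli likelihood; the update adds successes to α and failures to β.
After batch 1: Beta(7.6+10, 9.6+15) = Beta(17.6, 24.6).
After batch 2: Beta(17.6+11, 24.6+1) = Beta(28.6, 25.6).
Var = αβ/((α+β)²(α+β+1)) = 28.6·25.6/(54.2²·55.2) = 0.004515.

0.004515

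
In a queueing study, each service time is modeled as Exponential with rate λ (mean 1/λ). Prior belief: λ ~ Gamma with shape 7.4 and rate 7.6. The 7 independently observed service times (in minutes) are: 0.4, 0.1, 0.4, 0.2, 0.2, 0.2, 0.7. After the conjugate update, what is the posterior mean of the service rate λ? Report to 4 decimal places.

With a Gamma(shape α, rate β) prior on the exponential rate λ, the posterior after n observations with total T = Σxᵢ is Gamma(α+n, β+T).
Sum of observations T = 2.2 minutes; n = 7.
Posterior: Gamma(7.4+7, 7.6+2.2) = Gamma(14.4, 9.8).
Posterior mean of λ = α/β = 14.4/9.8 = 1.4694.

1.4694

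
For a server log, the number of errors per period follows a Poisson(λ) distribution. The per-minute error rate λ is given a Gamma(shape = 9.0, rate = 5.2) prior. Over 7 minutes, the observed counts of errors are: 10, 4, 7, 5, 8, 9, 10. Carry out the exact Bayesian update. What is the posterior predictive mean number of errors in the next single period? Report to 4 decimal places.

With a Gamma(shape α, rate β) prior, the Poisson likelihood is conjugate: the posterior is Gamma(α + ΣXᵢ, β + n).
Sum of counts S = 53 over n = 7 minutes.
Posterior: Gamma(α+S, β+n) = Gamma(9.0+53, 5.2+7) = Gamma(62.0, 12.2).
The predictive distribution for one future period is NegBinom with mean α/β = 5.0820.

5.0820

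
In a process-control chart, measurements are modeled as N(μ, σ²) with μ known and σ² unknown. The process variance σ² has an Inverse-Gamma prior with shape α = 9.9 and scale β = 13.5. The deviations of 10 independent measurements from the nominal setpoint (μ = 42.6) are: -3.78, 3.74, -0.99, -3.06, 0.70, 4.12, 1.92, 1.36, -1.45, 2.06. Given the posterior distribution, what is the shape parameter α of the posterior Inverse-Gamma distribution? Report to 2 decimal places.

14.90

With known mean μ and an Inverse-Gamma(α, β) prior on σ², the Normal likelihood is conjugate: posterior is Inv-Gamma(α + n/2, β + Σ(xᵢ−μ)²/2).
Σ(xᵢ−μ)² = (-3.78)² + (3.74)² + (-0.99)² + (-3.06)² + (0.70)² + (4.12)² + (1.92)² + (1.36)² + (-1.45)² + (2.06)² = 67.9662.
Posterior: Inv-Gamma(9.9 + 10/2, 13.5 + 67.9662/2) = Inv-Gamma(14.90, 47.48310).
Posterior α = 14.90.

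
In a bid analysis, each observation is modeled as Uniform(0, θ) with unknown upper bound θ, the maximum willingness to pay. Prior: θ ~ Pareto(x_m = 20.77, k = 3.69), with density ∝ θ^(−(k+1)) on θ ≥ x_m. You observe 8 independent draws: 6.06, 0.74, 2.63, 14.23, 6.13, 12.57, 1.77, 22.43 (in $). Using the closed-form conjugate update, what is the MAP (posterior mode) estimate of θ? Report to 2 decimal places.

A Pareto(scale x_m, shape k) prior on the upper bound θ of Uniform(0, θ) is conjugate: posterior is Pareto(max(x_m, max xᵢ), k + n).
Sample maximum = 22.43; prior scale x_m = 20.77 → posterior scale = max = 22.43.
Posterior shape = 3.69 + 8 = 11.69.
The Pareto density is decreasing on [x_m, ∞), so the mode is x_m = 22.43.

22.43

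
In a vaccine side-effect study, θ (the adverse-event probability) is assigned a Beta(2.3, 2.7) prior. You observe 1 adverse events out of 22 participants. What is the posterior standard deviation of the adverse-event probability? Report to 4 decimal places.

The Beta prior is conjugate to a Binomial/Bernoulli likelihood; the update adds successes to α and failures to β.
Posterior: Beta(α+k, β+n−k) = Beta(2.3+1, 2.7+21) = Beta(3.3, 23.7).
Var = αβ/((α+β)²(α+β+1)) = 3.3·23.7/(27.0²·28.0) = 0.00383157; SD = √0.00383157 = 0.0619.

0.0619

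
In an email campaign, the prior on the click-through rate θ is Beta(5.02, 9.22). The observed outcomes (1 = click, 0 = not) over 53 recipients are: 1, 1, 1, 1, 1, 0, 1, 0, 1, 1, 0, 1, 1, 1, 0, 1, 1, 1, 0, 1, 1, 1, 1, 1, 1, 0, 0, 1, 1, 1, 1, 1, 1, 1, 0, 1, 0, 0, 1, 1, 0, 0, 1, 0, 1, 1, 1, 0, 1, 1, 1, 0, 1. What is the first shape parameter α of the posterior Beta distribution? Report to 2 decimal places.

43.02

The Beta prior is conjugate to a Binomial/Bernoulli likelihood; the update adds successes to α and failures to β.
Posterior: Beta(α+k, β+n−k) = Beta(5.02+38, 9.22+15) = Beta(43.02, 24.22).
Posterior α = 43.02.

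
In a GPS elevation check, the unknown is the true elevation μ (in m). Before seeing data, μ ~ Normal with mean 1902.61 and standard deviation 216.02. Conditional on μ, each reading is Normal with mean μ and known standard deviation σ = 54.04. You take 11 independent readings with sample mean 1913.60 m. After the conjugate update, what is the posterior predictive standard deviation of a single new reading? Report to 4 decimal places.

For Normal data with known variance σ², a Normal(μ₀, σ₀²) prior on μ is conjugate. Posterior precision = 1/σ₀² + n/σ²; posterior mean is the precision-weighted average of μ₀ and x̄.
σ₀² = 216.02² = 46664.6404, σ² = 54.04² = 2920.3216; σ² + n·σ₀² = 2920.3216 + 11·46664.6404 = 516231.366.
Posterior precision = 1/σ₀² + n/σ² = 1/46664.6404 + 11/2920.3216 = (σ² + n·σ₀²)/(σ₀²σ²) = 516231.366/(46664.6404·2920.3216); posterior variance σₙ² = σ₀²σ²/(σ² + n·σ₀²) = 46664.6404·2920.3216/516231.366 = 263.981940.
Predictive variance for one new observation = σₙ² + σ² = 46664.6404·2920.3216/516231.366 + 2920.3216 = σ²·(σ₀² + 516231.366)/516231.366 = 2920.3216·562896.0064/516231.366 = 3184.303540; SD = √(2920.3216·562896.0064/516231.366) = 56.4296.

56.4296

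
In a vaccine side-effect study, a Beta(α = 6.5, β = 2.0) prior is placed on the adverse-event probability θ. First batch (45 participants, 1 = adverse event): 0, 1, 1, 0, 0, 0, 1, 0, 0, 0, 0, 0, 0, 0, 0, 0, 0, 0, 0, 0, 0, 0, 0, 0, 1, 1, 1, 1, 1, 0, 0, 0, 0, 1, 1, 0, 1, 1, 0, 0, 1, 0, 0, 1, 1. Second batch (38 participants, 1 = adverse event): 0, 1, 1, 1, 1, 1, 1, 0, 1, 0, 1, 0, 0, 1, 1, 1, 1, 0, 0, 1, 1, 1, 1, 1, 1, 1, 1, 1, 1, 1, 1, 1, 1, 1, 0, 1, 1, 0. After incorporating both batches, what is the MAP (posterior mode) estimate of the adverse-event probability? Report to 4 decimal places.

The Beta prior is conjugate to a Binomial/Bernoulli likelihood; the update adds successes to α and failures to β.
After batch 1: Beta(6.5+15, 2.0+30) = Beta(21.5, 32.0).
After batch 2: Beta(21.5+29, 32.0+9) = Beta(50.5, 41.0).
Mode of Beta(a,b) for a,b>1 is (a−1)/(a+b−2) = 49.5/89.5 = 0.5531.

0.5531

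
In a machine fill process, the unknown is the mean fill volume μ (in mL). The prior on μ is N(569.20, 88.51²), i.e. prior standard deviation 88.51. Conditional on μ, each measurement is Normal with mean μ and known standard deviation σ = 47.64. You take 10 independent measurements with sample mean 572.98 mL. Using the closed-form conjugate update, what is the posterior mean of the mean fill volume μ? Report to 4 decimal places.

For Normal data with known variance σ², a Normal(μ₀, σ₀²) prior on μ is conjugate. Posterior precision = 1/σ₀² + n/σ²; posterior mean is the precision-weighted average of μ₀ and x̄.
n·x̄ = 10·572.98 = 5729.8.
σ₀² = 88.51² = 7834.0201, σ² = 47.64² = 2269.5696; σ² + n·σ₀² = 2269.5696 + 10·7834.0201 = 80609.7706.
Posterior mean = (μ₀/σ₀² + n·x̄/σ²)/(1/σ₀² + n/σ²) = (σ²·μ₀ + σ₀²·n·x̄)/(σ² + n·σ₀²) = (2269.5696·569.20 + 7834.0201·5729.8)/80609.7706 = 46179207.3853/80609.7706 = 572.8736.

572.8736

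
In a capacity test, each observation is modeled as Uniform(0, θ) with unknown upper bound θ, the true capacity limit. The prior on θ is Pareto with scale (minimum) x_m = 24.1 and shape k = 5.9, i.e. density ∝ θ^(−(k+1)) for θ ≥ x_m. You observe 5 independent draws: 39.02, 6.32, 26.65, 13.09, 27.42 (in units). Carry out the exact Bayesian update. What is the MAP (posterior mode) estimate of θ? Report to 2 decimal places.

A Pareto(scale x_m, shape k) prior on the upper bound θ of Uniform(0, θ) is conjugate: posterior is Pareto(max(x_m, max xᵢ), k + n).
Sample maximum = 39.02; prior scale x_m = 24.1 → posterior scale = max = 39.02.
Posterior shape = 5.9 + 5 = 10.9.
The Pareto density is decreasing on [x_m, ∞), so the mode is x_m = 39.02.

39.02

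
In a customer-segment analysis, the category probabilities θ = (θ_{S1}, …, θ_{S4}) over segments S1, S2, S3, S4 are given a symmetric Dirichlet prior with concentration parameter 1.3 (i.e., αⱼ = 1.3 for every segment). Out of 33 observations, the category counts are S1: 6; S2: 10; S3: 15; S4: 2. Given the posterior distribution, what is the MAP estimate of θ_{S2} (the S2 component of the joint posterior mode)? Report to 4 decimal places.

0.3012

The Dirichlet prior is conjugate to the Multinomial likelihood: each posterior αⱼ = prior αⱼ + observed count nⱼ.
Posterior concentration: (7.3, 11.3, 16.3, 3.3), total = 38.2.
Joint mode component: (α_{S2}−1)/(Σα−K) = 10.3/34.2 = 0.3012.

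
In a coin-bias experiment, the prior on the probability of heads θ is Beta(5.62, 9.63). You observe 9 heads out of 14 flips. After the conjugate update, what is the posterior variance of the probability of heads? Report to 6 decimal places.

The Beta prior is conjugate to a Binomial/Bernoulli likelihood; the update adds successes to α and failures to β.
Posterior: Beta(α+k, β+n−k) = Beta(5.62+9, 9.63+5) = Beta(14.62, 14.63).
Var = αβ/((α+β)²(α+β+1)) = 14.62·14.63/(29.25²·30.25) = 0.008264.

0.008264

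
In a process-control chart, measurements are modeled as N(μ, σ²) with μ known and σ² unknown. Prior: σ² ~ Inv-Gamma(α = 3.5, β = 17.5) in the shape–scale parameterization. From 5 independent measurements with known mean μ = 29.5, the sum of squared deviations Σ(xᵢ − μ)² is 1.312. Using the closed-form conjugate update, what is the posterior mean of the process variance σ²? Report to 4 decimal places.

3.6312

With known mean μ and an Inverse-Gamma(α, β) prior on σ², the Normal likelihood is conjugate: posterior is Inv-Gamma(α + n/2, β + Σ(xᵢ−μ)²/2).
Posterior: Inv-Gamma(3.5 + 5/2, 17.5 + 1.312/2) = Inv-Gamma(6.00, 18.1560).
E[σ²|data] = β/(α−1) = 18.1560/5.00 = 3.6312.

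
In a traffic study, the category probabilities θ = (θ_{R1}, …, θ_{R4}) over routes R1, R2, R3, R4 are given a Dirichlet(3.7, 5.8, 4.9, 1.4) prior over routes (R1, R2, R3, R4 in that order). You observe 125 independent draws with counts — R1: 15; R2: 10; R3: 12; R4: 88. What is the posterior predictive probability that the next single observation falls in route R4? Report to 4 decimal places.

The Dirichlet prior is conjugate to the Multinomial likelihood: each posterior αⱼ = prior αⱼ + observed count nⱼ.
Posterior concentration: (18.7, 15.8, 16.9, 89.4), total = 140.8.
P(next = R4 | data) = α_{R4}/Σα = 0.6349.

0.6349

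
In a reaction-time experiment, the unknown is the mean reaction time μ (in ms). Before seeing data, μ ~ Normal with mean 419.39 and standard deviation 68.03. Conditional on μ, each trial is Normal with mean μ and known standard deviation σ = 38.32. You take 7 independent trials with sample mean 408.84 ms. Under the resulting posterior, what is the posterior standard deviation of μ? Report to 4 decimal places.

For Normal data with known variance σ², a Normal(μ₀, σ₀²) prior on μ is conjugate. Posterior precision = 1/σ₀² + n/σ²; posterior mean is the precision-weighted average of μ₀ and x̄.
σ₀² = 68.03² = 4628.0809, σ² = 38.32² = 1468.4224; σ² + n·σ₀² = 1468.4224 + 7·4628.0809 = 33864.9887.
Posterior precision = 1/σ₀² + n/σ² = 1/4628.0809 + 7/1468.4224 = (σ² + n·σ₀²)/(σ₀²σ²) = 33864.9887/(4628.0809·1468.4224); posterior variance σₙ² = σ₀²σ²/(σ² + n·σ₀²) = 4628.0809·1468.4224/33864.9887 = 200.678575.
Posterior SD = √σₙ² = √(4628.0809·1468.4224/33864.9887) = 14.1661.

14.1661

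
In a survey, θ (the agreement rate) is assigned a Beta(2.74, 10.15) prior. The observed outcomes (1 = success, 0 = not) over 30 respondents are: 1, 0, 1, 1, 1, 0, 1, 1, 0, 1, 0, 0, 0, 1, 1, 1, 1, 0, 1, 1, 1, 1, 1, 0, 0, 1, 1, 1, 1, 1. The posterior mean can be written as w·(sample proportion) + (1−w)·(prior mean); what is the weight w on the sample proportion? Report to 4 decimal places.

0.6995

The Beta prior is conjugate to a Binomial/Bernoulli likelihood; the update adds successes to α and failures to β.
Posterior mean = (α₀+k)/(α₀+β₀+n) = [n/(α₀+β₀+n)]·(k/n) + [(α₀+β₀)/(α₀+β₀+n)]·α₀/(α₀+β₀), so only n and the prior enter the weight.
The weight on the data is w = n/(α₀+β₀+n) = 30/(2.74+10.15+30) = 30/42.89 = 0.6995.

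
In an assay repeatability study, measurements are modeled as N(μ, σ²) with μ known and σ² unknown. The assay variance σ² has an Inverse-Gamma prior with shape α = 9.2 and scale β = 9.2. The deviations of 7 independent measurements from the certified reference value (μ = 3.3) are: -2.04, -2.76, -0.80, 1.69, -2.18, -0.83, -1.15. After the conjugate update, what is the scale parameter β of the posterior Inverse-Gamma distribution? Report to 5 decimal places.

With known mean μ and an Inverse-Gamma(α, β) prior on σ², the Normal likelihood is conjugate: posterior is Inv-Gamma(α + n/2, β + Σ(xᵢ−μ)²/2).
Σ(xᵢ−μ)² = (-2.04)² + (-2.76)² + (-0.80)² + (1.69)² + (-2.18)² + (-0.83)² + (-1.15)² = 22.0391.
Posterior: Inv-Gamma(9.2 + 7/2, 9.2 + 22.0391/2) = Inv-Gamma(12.70, 20.21955).
Posterior β = 20.21955.

20.21955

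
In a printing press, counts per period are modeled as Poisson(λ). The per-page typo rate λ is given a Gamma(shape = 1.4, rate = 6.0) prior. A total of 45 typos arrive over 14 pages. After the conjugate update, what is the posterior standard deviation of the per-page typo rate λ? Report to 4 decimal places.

0.3406

With a Gamma(shape α, rate β) prior, the Poisson likelihood is conjugate: the posterior is Gamma(α + ΣXᵢ, β + n).
Posterior: Gamma(α+S, β+n) = Gamma(1.4+45, 6.0+14) = Gamma(46.4, 20.0).
SD = √α/β = √46.4/20.0 = 0.3406.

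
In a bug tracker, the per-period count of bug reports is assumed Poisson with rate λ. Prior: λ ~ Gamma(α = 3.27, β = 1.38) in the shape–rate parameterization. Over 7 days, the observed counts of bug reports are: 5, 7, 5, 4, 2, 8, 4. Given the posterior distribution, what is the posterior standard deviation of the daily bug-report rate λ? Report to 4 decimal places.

0.7382

With a Gamma(shape α, rate β) prior, the Poisson likelihood is conjugate: the posterior is Gamma(α + ΣXᵢ, β + n).
Sum of counts S = 35 over n = 7 days.
Posterior: Gamma(α+S, β+n) = Gamma(3.27+35, 1.38+7) = Gamma(38.27, 8.38).
SD = √α/β = √38.27/8.38 = 0.7382.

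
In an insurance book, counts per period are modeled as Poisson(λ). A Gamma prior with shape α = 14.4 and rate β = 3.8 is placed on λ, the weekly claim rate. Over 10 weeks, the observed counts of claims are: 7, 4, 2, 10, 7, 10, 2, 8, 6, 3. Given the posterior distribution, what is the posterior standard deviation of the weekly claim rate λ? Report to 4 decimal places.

With a Gamma(shape α, rate β) prior, the Poisson likelihood is conjugate: the posterior is Gamma(α + ΣXᵢ, β + n).
Sum of counts S = 59 over n = 10 weeks.
Posterior: Gamma(α+S, β+n) = Gamma(14.4+59, 3.8+10) = Gamma(73.4, 13.8).
SD = √α/β = √73.4/13.8 = 0.6208.

0.6208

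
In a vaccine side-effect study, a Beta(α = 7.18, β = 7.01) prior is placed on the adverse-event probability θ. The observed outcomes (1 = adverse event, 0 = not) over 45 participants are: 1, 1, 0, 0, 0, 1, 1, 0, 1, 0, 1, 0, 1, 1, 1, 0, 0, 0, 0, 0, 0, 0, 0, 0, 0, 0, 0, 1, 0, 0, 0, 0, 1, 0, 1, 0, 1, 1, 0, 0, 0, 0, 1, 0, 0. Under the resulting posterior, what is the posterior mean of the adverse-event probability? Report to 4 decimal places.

0.3747

The Beta prior is conjugate to a Binomial/Bernoulli likelihood; the update adds successes to α and failures to β.
Posterior: Beta(α+k, β+n−k) = Beta(7.18+15, 7.01+30) = Beta(22.18, 37.01).
Posterior mean = α/(α+β) = 22.18/59.19 = 0.3747.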